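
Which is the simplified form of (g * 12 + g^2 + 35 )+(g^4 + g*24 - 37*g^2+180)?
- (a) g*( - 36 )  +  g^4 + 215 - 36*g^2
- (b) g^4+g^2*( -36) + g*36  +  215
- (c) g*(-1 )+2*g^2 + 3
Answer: b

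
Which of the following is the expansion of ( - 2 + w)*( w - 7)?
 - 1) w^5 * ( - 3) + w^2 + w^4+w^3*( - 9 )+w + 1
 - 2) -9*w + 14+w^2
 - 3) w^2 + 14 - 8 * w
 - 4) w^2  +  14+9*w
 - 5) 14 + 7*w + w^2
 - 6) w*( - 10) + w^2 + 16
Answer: 2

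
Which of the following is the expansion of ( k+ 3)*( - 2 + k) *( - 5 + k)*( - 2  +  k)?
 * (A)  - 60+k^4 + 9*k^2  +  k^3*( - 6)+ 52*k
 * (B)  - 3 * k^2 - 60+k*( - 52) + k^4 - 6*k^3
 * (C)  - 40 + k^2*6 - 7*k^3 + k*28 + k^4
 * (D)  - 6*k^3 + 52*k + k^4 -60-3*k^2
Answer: D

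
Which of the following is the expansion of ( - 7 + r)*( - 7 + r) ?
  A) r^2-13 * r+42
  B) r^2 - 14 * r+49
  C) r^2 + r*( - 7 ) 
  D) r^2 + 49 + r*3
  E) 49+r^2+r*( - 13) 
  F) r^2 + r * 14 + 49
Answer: B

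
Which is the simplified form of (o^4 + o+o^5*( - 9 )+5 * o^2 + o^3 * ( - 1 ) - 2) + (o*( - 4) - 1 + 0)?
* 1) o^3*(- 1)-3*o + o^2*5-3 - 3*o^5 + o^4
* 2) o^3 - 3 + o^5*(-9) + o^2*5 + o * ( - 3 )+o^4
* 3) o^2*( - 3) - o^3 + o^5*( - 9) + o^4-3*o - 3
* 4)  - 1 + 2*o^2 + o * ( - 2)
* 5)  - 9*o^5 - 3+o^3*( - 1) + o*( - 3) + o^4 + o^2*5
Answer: 5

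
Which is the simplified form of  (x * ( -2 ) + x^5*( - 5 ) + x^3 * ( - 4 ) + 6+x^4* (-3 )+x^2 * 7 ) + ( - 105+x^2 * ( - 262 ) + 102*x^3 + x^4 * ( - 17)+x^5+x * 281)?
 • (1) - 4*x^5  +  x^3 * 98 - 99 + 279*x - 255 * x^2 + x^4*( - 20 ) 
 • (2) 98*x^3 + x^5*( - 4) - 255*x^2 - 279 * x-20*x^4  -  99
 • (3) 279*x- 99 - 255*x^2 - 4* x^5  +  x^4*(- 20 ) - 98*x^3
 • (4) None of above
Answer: 1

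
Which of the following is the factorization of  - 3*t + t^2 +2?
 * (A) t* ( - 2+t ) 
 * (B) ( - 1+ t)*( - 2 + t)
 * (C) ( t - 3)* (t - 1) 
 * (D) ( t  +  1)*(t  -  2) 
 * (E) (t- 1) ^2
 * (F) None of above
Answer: B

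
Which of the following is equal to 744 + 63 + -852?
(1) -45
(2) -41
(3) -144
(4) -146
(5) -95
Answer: 1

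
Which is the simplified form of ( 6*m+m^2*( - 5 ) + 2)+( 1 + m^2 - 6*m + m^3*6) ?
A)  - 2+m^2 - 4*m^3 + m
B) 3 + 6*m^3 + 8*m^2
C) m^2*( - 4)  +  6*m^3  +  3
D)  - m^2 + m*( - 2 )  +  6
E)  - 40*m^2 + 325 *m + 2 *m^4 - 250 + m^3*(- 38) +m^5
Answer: C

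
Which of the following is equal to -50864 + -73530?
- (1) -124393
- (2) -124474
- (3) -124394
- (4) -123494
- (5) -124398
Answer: 3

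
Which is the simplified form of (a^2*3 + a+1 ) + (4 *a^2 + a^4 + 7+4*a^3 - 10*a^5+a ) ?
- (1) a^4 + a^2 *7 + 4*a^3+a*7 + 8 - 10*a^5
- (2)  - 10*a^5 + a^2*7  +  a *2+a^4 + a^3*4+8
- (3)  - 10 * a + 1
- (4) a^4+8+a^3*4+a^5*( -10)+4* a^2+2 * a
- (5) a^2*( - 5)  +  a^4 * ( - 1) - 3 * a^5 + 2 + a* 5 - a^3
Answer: 2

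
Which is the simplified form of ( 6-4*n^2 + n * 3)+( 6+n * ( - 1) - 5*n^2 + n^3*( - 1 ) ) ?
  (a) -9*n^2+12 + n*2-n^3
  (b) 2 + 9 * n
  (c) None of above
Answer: a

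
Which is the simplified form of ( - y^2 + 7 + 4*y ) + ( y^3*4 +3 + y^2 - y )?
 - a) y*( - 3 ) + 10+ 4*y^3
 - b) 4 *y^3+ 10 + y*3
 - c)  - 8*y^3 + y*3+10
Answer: b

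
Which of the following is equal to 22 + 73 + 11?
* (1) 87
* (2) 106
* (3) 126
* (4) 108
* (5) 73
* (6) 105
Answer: 2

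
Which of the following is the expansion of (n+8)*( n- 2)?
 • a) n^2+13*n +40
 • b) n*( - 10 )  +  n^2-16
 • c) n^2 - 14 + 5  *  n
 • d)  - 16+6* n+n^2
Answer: d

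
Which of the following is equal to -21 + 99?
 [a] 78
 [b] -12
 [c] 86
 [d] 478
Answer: a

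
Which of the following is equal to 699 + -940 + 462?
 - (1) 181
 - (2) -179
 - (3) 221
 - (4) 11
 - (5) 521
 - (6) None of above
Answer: 3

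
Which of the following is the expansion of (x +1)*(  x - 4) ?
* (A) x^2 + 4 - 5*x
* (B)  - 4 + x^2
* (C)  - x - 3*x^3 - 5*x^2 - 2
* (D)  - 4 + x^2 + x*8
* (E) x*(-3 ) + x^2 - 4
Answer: E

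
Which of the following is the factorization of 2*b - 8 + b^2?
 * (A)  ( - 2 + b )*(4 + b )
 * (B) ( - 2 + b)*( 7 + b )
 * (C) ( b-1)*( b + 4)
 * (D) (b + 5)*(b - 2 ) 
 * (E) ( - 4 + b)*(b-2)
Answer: A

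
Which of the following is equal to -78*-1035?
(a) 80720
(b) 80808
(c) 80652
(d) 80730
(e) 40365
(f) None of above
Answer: d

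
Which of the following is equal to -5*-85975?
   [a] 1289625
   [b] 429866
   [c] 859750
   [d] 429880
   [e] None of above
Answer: e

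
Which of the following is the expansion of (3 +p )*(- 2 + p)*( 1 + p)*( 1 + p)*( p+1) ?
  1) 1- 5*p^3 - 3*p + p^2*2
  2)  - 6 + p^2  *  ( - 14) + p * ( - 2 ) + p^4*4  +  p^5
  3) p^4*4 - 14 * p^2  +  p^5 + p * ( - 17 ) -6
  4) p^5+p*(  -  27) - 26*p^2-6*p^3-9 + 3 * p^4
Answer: 3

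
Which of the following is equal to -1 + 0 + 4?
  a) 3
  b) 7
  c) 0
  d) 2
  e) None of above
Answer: a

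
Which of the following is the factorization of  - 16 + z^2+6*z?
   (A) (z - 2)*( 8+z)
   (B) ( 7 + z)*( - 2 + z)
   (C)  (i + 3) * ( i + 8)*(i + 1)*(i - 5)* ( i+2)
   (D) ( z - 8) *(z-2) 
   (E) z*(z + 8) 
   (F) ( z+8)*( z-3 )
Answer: A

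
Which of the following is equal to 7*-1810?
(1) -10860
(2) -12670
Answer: 2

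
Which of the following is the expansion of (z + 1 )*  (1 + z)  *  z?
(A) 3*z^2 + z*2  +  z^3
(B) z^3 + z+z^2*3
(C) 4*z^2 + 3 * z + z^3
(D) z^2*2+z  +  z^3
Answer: D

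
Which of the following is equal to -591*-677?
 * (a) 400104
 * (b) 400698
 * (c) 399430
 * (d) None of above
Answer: d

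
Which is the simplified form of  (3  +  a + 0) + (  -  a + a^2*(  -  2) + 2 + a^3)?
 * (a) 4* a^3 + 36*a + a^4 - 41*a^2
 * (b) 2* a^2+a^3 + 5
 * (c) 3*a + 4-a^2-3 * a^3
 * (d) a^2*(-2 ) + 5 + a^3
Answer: d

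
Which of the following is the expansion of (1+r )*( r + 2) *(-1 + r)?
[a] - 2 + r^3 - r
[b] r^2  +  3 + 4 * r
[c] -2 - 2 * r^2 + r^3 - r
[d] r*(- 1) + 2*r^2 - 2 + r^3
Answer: d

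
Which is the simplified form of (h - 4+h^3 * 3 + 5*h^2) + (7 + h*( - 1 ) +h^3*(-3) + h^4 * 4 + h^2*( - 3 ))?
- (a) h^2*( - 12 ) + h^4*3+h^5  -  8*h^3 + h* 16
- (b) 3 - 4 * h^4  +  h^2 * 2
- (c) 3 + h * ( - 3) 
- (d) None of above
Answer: d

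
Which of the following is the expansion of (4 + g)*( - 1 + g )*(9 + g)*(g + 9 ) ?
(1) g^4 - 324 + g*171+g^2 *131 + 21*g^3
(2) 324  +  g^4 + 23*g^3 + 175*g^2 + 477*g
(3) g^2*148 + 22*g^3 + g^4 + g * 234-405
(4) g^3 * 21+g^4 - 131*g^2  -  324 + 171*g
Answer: 1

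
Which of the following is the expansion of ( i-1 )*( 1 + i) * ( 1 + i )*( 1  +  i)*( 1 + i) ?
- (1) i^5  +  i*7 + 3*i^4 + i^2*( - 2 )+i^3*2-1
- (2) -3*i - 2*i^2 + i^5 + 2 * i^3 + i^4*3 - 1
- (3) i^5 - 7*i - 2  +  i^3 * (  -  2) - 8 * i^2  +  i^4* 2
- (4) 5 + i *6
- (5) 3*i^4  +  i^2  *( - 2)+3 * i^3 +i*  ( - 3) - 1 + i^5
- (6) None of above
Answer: 2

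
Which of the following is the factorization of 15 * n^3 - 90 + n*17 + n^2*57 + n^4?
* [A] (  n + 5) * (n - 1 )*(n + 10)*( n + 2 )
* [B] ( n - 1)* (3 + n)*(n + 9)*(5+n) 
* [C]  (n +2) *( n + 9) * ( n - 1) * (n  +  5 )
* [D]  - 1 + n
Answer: C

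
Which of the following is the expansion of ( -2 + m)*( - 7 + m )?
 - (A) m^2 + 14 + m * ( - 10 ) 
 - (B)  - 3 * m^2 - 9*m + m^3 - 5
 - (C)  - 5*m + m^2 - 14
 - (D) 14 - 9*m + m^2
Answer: D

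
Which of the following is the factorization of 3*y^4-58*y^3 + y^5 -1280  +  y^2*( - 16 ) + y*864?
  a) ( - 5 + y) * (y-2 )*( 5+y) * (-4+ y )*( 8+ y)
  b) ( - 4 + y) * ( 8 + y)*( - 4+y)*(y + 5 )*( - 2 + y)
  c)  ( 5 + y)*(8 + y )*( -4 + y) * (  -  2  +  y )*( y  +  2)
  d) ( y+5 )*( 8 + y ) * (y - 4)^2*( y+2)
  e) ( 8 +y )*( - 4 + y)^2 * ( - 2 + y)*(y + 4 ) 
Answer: b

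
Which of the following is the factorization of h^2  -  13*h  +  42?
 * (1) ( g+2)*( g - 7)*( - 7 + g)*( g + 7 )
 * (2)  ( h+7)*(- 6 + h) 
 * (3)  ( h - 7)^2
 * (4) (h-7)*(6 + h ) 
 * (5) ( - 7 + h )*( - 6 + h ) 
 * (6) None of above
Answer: 5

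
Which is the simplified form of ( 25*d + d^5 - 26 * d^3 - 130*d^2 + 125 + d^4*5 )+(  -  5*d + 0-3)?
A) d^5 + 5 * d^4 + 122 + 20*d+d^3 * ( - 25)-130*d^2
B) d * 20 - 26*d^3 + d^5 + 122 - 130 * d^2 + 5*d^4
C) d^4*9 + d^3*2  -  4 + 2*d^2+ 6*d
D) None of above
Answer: B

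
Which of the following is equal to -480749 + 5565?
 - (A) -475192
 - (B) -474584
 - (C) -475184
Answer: C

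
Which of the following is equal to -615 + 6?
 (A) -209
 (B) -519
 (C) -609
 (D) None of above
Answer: C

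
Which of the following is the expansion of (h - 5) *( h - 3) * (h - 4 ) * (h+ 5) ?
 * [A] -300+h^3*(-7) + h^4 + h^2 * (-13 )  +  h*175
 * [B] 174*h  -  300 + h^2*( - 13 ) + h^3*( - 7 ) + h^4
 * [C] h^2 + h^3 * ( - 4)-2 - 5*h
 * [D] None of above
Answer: A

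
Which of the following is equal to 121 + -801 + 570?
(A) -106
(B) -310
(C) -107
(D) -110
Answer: D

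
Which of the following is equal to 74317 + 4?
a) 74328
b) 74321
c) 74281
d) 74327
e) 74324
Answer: b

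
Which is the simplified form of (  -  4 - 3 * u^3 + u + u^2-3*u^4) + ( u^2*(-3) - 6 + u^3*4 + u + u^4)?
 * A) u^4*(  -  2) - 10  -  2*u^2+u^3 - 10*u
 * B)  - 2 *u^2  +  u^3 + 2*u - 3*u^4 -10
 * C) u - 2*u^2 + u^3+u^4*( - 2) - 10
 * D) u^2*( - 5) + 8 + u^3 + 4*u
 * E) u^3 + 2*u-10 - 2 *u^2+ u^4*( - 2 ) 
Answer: E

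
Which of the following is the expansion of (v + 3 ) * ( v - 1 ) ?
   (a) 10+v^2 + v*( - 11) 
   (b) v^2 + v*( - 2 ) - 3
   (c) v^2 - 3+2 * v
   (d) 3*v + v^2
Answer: c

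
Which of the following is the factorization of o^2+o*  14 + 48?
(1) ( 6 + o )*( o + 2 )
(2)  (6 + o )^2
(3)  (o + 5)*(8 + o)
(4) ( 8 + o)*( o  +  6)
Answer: 4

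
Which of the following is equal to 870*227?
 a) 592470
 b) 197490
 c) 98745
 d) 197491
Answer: b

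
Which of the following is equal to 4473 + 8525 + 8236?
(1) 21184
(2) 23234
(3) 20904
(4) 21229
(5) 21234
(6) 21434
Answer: 5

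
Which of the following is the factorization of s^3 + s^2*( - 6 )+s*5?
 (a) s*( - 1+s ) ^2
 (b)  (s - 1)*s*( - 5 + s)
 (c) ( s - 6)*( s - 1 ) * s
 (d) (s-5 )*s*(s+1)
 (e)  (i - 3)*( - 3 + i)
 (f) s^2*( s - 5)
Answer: b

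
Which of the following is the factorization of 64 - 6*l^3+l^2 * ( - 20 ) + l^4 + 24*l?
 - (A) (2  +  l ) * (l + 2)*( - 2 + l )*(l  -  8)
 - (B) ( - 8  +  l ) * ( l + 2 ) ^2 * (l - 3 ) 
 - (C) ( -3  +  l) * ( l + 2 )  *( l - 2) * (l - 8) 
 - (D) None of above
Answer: A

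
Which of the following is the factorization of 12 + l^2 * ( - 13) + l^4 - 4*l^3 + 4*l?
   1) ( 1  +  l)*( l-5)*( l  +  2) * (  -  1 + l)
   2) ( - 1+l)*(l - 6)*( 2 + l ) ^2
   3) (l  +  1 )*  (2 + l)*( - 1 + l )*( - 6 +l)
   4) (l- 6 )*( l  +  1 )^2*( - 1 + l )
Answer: 3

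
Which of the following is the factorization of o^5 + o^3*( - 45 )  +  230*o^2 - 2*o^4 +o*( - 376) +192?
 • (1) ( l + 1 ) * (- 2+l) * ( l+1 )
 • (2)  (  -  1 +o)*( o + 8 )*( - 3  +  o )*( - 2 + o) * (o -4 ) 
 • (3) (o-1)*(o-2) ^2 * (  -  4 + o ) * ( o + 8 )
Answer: 2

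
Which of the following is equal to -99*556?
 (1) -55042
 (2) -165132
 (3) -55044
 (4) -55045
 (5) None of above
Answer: 3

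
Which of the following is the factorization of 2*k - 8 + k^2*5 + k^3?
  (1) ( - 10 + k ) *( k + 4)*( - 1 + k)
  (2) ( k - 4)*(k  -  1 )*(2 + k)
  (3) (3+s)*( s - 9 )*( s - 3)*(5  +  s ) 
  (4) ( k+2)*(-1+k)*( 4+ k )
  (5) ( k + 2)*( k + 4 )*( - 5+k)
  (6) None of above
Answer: 4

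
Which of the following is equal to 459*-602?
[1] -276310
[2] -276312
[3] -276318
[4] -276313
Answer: 3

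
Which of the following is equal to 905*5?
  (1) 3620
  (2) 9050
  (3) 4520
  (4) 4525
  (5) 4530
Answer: 4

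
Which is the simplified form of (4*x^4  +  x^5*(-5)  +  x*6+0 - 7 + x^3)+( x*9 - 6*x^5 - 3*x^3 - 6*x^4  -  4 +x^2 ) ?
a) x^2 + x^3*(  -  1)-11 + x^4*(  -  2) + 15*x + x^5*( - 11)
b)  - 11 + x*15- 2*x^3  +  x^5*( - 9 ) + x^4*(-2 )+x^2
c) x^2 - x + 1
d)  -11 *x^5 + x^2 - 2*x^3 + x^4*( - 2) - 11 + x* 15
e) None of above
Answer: d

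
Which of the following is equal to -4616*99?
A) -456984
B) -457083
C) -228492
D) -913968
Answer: A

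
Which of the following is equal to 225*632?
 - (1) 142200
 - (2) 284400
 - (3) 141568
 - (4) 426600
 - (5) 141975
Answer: 1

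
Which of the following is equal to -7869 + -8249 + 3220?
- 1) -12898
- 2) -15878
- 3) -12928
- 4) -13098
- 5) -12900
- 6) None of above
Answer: 1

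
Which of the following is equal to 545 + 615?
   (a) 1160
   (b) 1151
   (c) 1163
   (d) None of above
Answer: a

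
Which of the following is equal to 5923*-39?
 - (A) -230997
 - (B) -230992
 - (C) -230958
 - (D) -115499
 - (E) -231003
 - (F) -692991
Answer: A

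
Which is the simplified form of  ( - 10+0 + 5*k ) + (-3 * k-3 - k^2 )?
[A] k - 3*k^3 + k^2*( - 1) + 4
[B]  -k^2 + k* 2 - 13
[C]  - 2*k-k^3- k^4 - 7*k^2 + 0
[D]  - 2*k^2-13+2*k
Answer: B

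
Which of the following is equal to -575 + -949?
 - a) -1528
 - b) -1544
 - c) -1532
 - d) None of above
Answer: d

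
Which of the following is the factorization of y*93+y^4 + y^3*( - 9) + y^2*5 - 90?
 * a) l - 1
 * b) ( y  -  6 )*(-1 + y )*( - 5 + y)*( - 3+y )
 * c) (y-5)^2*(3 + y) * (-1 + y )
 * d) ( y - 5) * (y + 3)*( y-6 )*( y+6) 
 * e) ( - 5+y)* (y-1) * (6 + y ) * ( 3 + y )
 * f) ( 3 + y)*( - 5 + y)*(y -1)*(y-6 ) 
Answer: f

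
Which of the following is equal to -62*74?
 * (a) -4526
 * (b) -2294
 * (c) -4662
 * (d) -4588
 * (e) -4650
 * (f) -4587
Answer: d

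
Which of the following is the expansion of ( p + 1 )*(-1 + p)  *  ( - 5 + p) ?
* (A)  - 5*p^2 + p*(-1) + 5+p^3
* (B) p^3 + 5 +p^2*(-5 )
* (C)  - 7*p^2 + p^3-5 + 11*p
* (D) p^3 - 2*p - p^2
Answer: A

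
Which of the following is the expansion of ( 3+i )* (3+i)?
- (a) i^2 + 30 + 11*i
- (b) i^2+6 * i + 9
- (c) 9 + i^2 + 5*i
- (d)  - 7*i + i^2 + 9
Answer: b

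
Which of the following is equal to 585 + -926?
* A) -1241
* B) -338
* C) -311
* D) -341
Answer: D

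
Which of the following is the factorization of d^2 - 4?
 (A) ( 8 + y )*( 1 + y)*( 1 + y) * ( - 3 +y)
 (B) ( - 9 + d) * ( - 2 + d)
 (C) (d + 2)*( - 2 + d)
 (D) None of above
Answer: C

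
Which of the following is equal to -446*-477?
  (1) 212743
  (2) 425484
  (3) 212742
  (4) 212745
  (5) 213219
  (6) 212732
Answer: 3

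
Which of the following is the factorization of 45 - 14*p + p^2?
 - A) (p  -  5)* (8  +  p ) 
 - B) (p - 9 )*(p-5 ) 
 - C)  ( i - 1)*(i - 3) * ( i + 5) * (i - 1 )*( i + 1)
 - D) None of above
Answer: B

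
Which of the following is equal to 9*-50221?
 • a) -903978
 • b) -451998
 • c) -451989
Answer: c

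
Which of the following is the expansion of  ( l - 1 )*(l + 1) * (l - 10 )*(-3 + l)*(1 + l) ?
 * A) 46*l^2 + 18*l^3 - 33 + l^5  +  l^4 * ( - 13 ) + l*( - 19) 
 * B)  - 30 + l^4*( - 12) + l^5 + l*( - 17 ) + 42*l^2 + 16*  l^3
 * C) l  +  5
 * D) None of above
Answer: B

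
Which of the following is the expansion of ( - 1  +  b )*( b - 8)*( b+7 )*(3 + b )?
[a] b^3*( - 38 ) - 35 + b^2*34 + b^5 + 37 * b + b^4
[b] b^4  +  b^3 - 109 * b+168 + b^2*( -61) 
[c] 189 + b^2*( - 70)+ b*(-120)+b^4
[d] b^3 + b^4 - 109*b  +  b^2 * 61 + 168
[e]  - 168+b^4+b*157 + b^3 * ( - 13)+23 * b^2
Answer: b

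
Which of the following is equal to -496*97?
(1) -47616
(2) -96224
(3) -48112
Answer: 3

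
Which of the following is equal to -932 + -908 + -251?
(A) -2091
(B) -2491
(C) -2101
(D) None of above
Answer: A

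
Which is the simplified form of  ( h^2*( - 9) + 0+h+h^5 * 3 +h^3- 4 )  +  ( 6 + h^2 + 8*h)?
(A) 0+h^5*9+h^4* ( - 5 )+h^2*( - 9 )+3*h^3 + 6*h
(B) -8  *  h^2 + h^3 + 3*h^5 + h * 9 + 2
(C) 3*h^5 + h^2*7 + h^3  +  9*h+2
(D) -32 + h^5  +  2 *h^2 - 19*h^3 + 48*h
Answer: B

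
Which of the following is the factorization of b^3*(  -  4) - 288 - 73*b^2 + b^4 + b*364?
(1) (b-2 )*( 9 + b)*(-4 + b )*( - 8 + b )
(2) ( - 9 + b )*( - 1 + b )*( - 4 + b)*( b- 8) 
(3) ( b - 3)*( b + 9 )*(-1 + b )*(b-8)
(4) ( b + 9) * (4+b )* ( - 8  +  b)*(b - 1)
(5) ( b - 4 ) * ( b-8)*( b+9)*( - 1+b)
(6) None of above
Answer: 5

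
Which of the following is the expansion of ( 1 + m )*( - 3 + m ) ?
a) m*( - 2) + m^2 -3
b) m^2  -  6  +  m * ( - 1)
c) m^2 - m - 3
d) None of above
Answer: a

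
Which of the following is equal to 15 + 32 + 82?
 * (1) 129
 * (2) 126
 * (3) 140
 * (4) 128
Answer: 1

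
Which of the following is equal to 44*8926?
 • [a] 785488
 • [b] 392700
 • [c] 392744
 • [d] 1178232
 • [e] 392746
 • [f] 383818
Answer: c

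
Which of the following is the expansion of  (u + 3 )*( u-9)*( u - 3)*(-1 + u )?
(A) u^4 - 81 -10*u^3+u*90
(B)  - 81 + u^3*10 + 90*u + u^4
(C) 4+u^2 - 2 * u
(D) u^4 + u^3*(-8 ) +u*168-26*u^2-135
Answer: A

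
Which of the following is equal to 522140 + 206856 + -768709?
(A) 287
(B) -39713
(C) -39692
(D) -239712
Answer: B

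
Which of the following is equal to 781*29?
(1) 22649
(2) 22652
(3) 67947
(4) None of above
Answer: 1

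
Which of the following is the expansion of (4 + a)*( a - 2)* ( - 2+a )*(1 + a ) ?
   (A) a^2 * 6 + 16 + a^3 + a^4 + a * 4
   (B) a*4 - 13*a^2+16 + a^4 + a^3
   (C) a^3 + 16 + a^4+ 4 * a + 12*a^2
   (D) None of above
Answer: D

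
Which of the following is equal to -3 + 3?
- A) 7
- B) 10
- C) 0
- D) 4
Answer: C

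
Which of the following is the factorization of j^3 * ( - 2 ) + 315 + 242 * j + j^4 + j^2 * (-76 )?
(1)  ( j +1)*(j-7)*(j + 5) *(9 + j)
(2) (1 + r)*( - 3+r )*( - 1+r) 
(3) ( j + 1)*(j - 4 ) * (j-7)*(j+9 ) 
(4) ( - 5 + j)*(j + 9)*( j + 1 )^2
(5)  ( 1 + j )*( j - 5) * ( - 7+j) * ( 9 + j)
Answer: 5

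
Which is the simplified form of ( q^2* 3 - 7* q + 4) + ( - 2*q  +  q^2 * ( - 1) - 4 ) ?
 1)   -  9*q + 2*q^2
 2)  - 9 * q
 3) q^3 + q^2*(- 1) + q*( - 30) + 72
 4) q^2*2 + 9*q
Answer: 1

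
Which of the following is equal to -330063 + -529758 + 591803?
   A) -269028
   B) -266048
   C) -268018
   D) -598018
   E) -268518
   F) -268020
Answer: C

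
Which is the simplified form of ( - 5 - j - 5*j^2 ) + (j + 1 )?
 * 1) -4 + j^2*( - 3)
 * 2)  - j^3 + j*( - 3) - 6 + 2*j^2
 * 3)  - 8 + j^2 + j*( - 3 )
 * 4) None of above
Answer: 4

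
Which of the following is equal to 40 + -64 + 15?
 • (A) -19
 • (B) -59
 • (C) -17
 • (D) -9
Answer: D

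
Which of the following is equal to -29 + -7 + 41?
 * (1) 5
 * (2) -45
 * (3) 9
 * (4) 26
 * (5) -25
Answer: 1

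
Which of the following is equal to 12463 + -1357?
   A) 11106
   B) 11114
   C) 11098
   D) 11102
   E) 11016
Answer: A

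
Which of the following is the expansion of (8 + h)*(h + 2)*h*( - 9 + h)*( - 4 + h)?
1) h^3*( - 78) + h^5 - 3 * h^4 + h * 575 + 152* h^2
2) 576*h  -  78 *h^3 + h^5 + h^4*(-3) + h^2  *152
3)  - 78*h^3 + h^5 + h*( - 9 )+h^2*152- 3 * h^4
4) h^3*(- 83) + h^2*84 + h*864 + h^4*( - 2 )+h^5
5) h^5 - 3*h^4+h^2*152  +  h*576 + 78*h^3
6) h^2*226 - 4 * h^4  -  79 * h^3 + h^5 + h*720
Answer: 2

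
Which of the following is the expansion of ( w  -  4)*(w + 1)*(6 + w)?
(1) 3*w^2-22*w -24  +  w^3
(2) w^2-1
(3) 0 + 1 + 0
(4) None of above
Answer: 1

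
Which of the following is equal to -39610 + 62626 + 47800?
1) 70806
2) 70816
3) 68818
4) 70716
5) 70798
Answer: 2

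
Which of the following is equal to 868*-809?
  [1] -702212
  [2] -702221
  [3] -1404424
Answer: 1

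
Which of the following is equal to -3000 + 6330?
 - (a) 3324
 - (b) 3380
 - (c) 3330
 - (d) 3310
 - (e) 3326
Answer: c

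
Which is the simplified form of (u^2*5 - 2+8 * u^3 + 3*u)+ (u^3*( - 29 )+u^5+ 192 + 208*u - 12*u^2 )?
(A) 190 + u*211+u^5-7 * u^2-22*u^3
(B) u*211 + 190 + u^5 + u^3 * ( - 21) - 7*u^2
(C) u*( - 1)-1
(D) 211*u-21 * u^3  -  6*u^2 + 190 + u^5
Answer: B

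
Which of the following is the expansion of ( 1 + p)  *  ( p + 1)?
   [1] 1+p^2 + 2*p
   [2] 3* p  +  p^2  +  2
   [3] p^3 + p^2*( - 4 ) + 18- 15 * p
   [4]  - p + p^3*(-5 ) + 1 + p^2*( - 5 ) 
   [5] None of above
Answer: 1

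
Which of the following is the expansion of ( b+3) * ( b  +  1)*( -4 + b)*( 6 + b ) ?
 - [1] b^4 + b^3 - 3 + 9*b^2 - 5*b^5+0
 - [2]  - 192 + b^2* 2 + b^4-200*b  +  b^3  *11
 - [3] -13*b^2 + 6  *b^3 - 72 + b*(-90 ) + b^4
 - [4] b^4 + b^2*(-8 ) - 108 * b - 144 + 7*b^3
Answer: 3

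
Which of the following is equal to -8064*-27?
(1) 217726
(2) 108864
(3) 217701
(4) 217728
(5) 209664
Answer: 4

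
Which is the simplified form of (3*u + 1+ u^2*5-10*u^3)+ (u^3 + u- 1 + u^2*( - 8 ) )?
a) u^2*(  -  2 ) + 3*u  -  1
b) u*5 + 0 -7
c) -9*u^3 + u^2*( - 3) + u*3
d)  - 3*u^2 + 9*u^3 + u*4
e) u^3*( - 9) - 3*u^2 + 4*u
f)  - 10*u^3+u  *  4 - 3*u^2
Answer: e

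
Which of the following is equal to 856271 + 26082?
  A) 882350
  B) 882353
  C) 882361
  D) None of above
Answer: B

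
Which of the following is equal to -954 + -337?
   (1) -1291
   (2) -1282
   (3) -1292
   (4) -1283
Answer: 1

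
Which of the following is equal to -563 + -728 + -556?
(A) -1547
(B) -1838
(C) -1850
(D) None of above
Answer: D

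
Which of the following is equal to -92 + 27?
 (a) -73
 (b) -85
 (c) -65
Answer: c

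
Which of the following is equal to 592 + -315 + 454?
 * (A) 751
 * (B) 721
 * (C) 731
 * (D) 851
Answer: C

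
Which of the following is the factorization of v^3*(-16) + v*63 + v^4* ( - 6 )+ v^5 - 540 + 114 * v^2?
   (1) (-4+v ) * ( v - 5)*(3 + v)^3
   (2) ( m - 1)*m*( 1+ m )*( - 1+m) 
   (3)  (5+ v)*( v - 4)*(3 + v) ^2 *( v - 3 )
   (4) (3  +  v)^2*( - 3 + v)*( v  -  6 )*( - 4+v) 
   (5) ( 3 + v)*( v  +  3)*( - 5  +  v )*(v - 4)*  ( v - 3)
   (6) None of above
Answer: 5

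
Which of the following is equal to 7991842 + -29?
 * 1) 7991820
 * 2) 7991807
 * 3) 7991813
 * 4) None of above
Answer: 3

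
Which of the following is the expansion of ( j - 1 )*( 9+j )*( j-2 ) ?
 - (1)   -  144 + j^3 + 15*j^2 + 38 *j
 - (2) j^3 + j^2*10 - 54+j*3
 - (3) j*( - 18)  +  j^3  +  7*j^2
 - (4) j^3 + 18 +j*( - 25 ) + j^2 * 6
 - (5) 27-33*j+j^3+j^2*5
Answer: 4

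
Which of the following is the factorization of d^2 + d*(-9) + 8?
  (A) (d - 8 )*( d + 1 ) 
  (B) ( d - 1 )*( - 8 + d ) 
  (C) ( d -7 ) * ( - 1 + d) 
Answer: B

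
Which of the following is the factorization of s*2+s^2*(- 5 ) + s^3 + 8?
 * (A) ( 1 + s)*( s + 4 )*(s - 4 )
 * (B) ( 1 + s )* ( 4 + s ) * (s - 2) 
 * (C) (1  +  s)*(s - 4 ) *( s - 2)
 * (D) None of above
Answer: C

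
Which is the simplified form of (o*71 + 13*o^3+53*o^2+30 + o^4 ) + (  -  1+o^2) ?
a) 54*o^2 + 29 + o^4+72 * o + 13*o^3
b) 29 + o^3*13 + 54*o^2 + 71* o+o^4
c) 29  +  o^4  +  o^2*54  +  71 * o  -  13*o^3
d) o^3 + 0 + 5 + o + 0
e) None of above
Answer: b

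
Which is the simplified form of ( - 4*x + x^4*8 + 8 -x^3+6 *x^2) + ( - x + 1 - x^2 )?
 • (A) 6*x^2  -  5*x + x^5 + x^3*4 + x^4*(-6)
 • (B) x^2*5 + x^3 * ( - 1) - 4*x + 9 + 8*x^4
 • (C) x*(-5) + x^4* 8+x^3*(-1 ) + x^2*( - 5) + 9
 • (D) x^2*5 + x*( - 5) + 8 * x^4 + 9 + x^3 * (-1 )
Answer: D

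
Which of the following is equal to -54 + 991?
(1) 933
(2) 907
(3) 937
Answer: 3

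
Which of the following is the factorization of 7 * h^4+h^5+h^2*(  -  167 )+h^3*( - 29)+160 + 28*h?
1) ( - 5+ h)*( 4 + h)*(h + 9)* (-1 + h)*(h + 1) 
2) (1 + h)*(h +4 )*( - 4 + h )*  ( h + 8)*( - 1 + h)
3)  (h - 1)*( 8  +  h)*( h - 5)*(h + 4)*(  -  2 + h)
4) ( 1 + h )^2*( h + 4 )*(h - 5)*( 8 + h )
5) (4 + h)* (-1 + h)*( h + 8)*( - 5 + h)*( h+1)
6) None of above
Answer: 5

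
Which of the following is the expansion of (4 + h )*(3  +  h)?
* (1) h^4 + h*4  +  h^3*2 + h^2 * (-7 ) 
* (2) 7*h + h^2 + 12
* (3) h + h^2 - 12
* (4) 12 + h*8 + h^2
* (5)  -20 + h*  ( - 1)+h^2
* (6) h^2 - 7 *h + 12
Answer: 2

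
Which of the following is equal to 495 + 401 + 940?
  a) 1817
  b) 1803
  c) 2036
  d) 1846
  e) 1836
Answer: e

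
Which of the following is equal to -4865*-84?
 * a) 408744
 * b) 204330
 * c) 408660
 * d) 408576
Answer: c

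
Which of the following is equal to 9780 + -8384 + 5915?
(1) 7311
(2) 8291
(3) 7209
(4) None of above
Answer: 1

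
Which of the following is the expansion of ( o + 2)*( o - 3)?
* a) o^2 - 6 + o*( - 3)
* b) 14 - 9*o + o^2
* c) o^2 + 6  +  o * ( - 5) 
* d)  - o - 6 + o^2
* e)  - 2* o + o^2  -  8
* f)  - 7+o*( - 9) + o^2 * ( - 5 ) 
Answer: d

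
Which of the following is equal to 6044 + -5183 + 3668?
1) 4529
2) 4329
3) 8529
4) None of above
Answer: 1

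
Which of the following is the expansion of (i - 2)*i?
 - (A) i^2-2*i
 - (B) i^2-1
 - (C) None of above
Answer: A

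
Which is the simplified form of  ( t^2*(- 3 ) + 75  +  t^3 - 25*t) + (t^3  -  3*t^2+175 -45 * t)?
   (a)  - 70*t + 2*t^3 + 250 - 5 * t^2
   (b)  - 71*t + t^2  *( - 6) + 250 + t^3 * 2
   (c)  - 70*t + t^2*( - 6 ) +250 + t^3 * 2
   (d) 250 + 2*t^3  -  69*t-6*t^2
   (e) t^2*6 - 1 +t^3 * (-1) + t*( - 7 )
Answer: c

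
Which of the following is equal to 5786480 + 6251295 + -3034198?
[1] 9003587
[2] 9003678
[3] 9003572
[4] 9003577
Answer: 4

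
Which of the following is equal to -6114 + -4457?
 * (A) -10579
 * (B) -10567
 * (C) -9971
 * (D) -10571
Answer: D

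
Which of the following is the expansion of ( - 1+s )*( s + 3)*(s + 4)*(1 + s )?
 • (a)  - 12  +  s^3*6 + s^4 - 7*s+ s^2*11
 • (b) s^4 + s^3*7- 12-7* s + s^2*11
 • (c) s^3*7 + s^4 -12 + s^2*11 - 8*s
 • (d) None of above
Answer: b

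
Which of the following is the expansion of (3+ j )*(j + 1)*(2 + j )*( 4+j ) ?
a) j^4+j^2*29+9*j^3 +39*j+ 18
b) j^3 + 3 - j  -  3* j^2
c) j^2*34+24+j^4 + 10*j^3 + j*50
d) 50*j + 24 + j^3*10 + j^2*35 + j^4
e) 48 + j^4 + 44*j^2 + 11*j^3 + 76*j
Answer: d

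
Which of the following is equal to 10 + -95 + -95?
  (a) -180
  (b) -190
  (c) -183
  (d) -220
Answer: a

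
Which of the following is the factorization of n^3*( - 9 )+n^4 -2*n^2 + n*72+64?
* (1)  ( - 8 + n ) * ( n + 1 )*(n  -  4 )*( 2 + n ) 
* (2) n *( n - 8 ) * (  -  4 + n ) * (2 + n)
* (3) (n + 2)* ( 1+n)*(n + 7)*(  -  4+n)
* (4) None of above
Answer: 1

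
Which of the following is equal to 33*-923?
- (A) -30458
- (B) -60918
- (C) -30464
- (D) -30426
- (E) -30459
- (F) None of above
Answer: E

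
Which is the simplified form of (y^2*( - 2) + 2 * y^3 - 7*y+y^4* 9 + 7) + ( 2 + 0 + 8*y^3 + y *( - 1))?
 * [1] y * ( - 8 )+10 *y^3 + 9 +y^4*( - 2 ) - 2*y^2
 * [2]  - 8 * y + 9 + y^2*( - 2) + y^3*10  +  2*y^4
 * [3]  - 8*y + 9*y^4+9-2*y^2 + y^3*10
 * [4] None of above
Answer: 3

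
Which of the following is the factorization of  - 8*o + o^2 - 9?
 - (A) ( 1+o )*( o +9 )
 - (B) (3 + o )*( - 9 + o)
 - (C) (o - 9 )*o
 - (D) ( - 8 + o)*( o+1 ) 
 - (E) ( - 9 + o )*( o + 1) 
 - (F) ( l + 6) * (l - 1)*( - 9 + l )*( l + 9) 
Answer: E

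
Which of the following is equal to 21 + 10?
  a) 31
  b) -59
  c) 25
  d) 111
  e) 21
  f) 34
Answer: a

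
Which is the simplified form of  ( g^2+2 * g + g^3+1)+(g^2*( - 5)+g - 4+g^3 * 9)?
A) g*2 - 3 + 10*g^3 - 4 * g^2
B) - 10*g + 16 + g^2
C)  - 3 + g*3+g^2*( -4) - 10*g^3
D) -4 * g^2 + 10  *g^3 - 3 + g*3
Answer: D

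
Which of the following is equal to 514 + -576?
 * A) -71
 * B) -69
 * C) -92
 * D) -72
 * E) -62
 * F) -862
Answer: E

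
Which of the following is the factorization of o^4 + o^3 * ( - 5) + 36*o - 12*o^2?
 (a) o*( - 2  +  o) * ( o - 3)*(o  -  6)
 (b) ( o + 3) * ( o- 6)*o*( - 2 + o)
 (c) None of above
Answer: b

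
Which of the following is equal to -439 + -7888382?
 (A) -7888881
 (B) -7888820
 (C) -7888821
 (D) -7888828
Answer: C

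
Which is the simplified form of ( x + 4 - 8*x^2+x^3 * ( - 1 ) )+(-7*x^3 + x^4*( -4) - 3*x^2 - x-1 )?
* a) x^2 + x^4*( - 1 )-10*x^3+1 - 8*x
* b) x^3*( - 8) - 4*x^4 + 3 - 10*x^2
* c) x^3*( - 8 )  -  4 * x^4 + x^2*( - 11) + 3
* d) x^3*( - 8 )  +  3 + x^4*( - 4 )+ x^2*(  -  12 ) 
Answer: c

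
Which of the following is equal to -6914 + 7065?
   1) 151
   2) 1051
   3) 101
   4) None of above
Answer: 1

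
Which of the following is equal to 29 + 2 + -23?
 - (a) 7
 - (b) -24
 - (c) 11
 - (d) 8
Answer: d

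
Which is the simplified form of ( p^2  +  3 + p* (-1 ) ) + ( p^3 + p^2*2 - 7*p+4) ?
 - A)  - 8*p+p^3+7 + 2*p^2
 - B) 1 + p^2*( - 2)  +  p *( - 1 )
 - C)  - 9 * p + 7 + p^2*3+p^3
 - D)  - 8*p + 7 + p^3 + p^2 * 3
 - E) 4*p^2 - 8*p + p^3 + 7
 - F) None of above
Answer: D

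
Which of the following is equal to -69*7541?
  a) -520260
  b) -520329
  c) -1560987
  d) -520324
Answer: b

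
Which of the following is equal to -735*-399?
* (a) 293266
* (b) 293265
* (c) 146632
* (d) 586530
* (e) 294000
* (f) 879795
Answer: b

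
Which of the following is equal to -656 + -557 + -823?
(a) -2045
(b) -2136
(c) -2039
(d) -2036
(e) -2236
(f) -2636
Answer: d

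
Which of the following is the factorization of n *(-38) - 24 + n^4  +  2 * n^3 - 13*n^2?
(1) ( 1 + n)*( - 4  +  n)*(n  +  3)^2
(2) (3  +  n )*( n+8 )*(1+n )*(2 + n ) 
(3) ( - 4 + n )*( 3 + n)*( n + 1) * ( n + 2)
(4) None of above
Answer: 3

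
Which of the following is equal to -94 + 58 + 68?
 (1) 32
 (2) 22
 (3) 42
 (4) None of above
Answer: 1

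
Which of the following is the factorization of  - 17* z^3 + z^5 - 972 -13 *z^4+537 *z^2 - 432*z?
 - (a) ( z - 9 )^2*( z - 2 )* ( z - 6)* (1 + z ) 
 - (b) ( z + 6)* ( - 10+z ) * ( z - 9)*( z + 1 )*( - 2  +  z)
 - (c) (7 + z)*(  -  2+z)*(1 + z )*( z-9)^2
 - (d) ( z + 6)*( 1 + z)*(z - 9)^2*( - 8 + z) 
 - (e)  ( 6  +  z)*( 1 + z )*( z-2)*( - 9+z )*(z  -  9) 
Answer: e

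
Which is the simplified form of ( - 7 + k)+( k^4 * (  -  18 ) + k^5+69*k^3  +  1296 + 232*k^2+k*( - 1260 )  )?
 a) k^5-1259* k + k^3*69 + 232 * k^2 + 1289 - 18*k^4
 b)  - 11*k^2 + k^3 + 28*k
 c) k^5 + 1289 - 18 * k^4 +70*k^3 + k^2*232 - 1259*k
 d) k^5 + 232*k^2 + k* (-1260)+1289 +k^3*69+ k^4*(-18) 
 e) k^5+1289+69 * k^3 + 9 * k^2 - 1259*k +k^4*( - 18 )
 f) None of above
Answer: a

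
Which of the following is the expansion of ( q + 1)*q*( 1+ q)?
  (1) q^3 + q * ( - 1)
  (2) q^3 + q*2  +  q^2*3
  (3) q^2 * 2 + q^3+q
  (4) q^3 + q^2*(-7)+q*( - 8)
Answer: 3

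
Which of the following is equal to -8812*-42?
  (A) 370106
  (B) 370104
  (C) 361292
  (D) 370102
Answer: B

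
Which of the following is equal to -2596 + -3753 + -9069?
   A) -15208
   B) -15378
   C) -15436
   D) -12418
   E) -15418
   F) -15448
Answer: E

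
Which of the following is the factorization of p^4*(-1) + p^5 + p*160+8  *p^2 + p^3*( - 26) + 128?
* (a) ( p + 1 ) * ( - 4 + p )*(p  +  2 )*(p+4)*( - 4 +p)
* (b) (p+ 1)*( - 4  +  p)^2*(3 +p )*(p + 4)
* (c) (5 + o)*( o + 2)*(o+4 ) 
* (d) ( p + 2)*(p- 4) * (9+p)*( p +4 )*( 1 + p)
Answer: a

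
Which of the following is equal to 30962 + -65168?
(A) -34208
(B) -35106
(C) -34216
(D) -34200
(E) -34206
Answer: E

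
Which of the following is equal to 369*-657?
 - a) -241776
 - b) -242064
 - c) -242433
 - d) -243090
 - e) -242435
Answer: c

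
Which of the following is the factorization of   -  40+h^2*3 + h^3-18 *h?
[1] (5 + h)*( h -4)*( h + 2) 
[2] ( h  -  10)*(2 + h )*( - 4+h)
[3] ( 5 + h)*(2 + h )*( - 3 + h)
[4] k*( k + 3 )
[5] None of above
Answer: 1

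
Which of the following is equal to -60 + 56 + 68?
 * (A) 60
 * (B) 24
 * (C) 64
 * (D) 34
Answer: C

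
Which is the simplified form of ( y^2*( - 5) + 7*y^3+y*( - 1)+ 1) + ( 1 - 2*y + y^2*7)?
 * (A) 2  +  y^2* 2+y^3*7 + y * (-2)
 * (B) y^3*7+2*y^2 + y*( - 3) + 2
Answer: B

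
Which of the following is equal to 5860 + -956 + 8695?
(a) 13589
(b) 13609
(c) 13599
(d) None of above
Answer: c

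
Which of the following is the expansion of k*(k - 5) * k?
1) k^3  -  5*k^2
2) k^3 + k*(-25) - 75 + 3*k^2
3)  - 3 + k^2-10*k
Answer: 1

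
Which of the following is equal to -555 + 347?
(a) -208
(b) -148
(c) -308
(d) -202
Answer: a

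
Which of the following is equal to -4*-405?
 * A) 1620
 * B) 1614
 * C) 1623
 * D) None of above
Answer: A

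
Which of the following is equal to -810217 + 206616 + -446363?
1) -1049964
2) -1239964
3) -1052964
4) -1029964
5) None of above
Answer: 1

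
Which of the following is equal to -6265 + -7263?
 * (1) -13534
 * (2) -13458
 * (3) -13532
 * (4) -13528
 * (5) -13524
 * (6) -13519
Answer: 4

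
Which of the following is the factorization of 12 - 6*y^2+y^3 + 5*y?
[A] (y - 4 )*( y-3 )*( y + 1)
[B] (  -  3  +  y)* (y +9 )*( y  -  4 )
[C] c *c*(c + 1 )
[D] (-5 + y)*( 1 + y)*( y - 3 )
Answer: A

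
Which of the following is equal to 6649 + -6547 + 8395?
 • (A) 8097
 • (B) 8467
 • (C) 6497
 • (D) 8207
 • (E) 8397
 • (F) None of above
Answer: F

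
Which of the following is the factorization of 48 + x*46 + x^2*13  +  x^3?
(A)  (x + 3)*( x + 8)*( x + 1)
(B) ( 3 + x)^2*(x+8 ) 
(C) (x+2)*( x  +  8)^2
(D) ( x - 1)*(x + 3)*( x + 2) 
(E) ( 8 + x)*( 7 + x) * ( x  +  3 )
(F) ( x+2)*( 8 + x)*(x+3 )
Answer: F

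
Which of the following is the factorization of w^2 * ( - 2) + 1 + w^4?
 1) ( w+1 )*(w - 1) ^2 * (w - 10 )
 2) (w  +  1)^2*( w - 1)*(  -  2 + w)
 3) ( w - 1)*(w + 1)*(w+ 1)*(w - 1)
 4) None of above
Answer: 3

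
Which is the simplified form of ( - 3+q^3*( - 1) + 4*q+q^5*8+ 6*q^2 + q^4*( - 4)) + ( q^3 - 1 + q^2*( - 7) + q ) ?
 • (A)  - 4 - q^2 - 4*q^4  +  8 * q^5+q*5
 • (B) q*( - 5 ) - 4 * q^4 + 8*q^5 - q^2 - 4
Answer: A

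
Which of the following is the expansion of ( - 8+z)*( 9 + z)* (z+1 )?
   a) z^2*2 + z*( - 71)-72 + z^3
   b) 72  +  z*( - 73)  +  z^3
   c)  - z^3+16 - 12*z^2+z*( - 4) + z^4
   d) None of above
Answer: a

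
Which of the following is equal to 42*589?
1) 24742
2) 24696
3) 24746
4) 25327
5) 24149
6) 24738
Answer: 6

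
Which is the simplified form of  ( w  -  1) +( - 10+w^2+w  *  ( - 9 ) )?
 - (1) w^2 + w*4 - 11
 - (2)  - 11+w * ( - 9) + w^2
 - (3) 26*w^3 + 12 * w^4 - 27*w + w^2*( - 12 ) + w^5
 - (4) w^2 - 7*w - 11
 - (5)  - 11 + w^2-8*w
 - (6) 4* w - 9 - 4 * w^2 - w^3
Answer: 5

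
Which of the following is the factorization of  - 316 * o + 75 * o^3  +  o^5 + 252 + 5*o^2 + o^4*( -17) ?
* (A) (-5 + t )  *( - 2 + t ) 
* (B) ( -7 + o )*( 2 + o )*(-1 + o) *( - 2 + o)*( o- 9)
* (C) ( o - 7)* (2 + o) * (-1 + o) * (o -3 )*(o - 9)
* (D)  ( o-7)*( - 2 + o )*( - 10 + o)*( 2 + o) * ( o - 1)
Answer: B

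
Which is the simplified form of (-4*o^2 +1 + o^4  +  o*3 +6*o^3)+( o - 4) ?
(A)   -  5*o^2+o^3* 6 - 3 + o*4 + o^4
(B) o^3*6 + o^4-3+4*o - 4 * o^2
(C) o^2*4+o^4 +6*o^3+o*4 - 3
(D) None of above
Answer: B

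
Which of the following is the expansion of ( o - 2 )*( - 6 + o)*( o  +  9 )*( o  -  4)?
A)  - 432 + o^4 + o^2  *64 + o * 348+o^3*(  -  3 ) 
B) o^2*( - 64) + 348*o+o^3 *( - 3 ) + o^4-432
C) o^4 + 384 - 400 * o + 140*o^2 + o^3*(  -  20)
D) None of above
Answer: B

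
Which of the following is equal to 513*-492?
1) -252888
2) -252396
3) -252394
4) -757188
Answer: 2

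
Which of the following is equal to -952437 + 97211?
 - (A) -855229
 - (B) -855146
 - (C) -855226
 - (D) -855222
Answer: C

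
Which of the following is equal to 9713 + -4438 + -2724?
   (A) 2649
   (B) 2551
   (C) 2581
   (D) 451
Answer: B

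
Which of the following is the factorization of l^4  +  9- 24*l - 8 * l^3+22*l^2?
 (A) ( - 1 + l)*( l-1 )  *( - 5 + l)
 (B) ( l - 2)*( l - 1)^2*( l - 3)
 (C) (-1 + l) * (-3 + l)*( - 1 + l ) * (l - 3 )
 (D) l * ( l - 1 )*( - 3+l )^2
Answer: C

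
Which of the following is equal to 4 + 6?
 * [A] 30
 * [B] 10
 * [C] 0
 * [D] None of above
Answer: B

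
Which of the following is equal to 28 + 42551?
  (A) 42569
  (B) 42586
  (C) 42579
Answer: C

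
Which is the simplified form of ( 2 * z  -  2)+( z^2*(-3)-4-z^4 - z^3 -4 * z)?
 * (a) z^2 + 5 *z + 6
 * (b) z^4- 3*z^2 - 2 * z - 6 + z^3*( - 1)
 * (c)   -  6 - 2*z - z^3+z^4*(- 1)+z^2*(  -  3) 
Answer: c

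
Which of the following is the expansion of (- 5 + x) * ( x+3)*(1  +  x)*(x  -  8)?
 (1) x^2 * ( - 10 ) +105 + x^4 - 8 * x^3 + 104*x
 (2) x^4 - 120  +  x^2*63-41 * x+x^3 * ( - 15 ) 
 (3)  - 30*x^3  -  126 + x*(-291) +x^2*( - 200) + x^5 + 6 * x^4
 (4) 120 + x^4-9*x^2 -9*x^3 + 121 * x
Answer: 4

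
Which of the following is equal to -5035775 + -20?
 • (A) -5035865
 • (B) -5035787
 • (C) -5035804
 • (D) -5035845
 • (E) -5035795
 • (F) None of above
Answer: E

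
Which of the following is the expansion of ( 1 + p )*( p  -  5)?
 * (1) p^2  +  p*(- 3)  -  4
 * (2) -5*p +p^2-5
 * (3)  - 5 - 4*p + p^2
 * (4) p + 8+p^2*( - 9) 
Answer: 3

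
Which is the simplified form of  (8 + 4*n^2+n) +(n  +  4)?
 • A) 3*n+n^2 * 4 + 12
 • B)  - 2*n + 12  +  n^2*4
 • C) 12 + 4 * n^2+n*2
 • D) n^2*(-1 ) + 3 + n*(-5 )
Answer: C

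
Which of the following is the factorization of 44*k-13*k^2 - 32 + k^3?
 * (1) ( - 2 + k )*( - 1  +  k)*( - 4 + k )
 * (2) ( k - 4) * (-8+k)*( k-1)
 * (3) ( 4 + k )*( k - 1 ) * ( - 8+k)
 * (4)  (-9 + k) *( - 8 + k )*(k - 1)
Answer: 2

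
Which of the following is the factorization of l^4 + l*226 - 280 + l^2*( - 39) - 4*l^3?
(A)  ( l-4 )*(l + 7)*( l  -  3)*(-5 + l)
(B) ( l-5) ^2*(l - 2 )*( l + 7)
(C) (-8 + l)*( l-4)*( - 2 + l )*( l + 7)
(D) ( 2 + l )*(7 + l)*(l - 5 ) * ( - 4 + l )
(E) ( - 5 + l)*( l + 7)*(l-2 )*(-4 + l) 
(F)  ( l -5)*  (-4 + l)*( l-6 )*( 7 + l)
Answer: E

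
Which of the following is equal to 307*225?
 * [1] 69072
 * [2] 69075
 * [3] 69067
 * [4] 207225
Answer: 2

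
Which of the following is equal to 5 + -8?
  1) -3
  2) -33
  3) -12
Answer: 1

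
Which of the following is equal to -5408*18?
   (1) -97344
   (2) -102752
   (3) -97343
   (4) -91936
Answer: 1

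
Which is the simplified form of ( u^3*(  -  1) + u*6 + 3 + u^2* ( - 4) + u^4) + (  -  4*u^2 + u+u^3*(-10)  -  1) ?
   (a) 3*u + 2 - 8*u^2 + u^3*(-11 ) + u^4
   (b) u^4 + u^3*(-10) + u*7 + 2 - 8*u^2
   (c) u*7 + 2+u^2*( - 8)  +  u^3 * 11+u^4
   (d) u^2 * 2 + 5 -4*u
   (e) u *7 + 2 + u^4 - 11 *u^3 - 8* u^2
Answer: e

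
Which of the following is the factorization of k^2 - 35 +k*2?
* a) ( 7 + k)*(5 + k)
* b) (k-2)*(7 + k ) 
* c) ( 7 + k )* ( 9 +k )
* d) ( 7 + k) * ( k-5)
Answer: d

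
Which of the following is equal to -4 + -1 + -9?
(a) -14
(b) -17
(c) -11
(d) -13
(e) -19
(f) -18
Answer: a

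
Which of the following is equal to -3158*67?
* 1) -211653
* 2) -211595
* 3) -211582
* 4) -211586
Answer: 4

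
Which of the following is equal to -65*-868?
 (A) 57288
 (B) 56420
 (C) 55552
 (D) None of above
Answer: B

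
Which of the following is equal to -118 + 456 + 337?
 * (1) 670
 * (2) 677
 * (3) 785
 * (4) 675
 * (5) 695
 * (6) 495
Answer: 4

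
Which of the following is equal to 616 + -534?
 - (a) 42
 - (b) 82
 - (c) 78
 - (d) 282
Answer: b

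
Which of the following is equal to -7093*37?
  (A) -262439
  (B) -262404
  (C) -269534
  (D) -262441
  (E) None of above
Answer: D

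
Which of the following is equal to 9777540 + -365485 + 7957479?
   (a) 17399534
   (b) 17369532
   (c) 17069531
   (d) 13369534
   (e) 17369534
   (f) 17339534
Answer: e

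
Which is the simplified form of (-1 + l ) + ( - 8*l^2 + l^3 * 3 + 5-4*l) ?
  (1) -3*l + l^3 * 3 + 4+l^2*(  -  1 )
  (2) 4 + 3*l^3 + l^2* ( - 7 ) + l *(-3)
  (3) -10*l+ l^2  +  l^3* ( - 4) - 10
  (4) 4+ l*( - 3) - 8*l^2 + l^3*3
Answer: 4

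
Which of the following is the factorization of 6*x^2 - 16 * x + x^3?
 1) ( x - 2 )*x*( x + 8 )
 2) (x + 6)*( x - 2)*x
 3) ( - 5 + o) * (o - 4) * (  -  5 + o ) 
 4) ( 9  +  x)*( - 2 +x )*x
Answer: 1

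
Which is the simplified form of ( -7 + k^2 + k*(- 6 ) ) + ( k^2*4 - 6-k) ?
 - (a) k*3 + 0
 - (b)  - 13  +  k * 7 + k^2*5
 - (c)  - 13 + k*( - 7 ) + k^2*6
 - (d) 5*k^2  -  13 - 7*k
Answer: d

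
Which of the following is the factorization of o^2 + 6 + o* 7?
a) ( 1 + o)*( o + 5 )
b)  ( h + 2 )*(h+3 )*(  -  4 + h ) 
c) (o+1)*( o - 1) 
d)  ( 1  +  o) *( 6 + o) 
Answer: d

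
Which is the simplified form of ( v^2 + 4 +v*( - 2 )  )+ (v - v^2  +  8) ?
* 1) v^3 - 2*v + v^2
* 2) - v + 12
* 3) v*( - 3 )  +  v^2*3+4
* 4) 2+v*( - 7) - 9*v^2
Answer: 2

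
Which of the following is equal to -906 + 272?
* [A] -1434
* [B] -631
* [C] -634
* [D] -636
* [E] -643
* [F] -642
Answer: C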